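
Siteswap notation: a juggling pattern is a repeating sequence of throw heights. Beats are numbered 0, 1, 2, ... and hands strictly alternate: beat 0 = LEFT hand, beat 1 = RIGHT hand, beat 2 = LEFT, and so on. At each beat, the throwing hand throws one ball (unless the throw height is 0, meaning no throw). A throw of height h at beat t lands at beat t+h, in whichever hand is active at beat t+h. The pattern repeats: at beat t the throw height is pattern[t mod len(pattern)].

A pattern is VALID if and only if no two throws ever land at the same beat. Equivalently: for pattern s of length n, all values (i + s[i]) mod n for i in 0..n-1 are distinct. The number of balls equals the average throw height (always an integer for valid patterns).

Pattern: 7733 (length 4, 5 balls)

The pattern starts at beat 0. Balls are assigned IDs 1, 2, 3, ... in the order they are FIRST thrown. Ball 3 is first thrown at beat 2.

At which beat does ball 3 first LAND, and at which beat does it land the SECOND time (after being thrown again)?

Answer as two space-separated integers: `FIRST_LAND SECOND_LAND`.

Answer: 5 12

Derivation:
Beat 0 (L): throw ball1 h=7 -> lands@7:R; in-air after throw: [b1@7:R]
Beat 1 (R): throw ball2 h=7 -> lands@8:L; in-air after throw: [b1@7:R b2@8:L]
Beat 2 (L): throw ball3 h=3 -> lands@5:R; in-air after throw: [b3@5:R b1@7:R b2@8:L]
Beat 3 (R): throw ball4 h=3 -> lands@6:L; in-air after throw: [b3@5:R b4@6:L b1@7:R b2@8:L]
Beat 4 (L): throw ball5 h=7 -> lands@11:R; in-air after throw: [b3@5:R b4@6:L b1@7:R b2@8:L b5@11:R]
Beat 5 (R): throw ball3 h=7 -> lands@12:L; in-air after throw: [b4@6:L b1@7:R b2@8:L b5@11:R b3@12:L]
Beat 6 (L): throw ball4 h=3 -> lands@9:R; in-air after throw: [b1@7:R b2@8:L b4@9:R b5@11:R b3@12:L]
Beat 7 (R): throw ball1 h=3 -> lands@10:L; in-air after throw: [b2@8:L b4@9:R b1@10:L b5@11:R b3@12:L]
Beat 8 (L): throw ball2 h=7 -> lands@15:R; in-air after throw: [b4@9:R b1@10:L b5@11:R b3@12:L b2@15:R]
Beat 9 (R): throw ball4 h=7 -> lands@16:L; in-air after throw: [b1@10:L b5@11:R b3@12:L b2@15:R b4@16:L]
Beat 10 (L): throw ball1 h=3 -> lands@13:R; in-air after throw: [b5@11:R b3@12:L b1@13:R b2@15:R b4@16:L]
Beat 11 (R): throw ball5 h=3 -> lands@14:L; in-air after throw: [b3@12:L b1@13:R b5@14:L b2@15:R b4@16:L]
Beat 12 (L): throw ball3 h=7 -> lands@19:R; in-air after throw: [b1@13:R b5@14:L b2@15:R b4@16:L b3@19:R]
Ball 3: thrown@2 h=3 -> first land @5; rethrown@5 h=7 -> second land @12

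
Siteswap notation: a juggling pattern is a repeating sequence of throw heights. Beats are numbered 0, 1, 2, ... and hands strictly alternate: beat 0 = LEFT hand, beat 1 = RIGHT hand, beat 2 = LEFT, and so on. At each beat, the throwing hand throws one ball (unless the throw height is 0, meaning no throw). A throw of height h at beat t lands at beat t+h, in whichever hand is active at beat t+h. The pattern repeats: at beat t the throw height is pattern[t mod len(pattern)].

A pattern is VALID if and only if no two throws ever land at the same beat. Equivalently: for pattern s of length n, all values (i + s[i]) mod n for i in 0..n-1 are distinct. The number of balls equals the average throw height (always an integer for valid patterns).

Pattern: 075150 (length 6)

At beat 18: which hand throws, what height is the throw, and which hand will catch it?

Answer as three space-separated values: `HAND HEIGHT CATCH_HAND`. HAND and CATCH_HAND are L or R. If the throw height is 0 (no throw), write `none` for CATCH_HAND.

Beat 18: 18 mod 2 = 0, so hand = L
Throw height = pattern[18 mod 6] = pattern[0] = 0

Answer: L 0 none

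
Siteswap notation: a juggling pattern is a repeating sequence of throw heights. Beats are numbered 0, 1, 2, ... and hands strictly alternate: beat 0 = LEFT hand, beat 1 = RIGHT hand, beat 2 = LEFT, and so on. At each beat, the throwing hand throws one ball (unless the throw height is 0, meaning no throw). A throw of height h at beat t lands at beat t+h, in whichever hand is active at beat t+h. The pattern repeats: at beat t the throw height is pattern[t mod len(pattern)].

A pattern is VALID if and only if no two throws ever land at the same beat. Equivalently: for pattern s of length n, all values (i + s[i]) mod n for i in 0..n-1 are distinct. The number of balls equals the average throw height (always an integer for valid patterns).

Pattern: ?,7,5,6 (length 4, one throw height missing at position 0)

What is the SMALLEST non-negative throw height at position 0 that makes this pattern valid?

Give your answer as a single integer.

Answer: 2

Derivation:
i=0: s[i]=? (unknown)
i=1: (1 + 7) mod 4 = 0
i=2: (2 + 5) mod 4 = 3
i=3: (3 + 6) mod 4 = 1
Known residues: [0, 1, 3]; need a permutation of 0..3, so missing residue r = 2
Need (0 + s) mod 4 = 2; smallest s = (2 - 0) mod 4 = 2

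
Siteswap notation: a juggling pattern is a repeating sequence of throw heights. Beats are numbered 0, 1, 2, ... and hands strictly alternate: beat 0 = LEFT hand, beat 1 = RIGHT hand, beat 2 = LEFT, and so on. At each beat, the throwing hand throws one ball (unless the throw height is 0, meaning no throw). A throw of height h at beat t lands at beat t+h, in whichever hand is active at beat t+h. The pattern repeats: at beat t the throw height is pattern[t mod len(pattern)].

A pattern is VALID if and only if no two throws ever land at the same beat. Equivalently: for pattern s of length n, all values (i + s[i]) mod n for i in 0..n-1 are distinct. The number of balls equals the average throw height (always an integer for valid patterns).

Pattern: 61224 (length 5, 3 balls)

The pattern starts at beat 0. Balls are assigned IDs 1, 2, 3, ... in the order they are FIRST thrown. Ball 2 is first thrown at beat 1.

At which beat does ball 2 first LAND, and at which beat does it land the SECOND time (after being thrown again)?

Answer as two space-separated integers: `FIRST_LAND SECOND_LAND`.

Beat 0 (L): throw ball1 h=6 -> lands@6:L; in-air after throw: [b1@6:L]
Beat 1 (R): throw ball2 h=1 -> lands@2:L; in-air after throw: [b2@2:L b1@6:L]
Beat 2 (L): throw ball2 h=2 -> lands@4:L; in-air after throw: [b2@4:L b1@6:L]
Beat 3 (R): throw ball3 h=2 -> lands@5:R; in-air after throw: [b2@4:L b3@5:R b1@6:L]
Beat 4 (L): throw ball2 h=4 -> lands@8:L; in-air after throw: [b3@5:R b1@6:L b2@8:L]
Ball 2: thrown@1 h=1 -> first land @2; rethrown@2 h=2 -> second land @4

Answer: 2 4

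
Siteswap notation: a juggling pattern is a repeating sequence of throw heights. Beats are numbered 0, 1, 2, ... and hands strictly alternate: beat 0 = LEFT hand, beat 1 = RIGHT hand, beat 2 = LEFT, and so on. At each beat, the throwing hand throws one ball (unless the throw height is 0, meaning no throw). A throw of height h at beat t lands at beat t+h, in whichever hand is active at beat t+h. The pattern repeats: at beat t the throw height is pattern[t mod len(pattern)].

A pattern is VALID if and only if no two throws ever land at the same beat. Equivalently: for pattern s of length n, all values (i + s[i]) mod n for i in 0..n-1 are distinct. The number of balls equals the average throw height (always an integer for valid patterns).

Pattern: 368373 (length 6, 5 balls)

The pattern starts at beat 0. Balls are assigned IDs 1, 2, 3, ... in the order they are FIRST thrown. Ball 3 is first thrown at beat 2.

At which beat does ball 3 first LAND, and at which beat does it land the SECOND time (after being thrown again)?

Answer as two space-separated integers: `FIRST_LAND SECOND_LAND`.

Answer: 10 17

Derivation:
Beat 0 (L): throw ball1 h=3 -> lands@3:R; in-air after throw: [b1@3:R]
Beat 1 (R): throw ball2 h=6 -> lands@7:R; in-air after throw: [b1@3:R b2@7:R]
Beat 2 (L): throw ball3 h=8 -> lands@10:L; in-air after throw: [b1@3:R b2@7:R b3@10:L]
Beat 3 (R): throw ball1 h=3 -> lands@6:L; in-air after throw: [b1@6:L b2@7:R b3@10:L]
Beat 4 (L): throw ball4 h=7 -> lands@11:R; in-air after throw: [b1@6:L b2@7:R b3@10:L b4@11:R]
Beat 5 (R): throw ball5 h=3 -> lands@8:L; in-air after throw: [b1@6:L b2@7:R b5@8:L b3@10:L b4@11:R]
Beat 6 (L): throw ball1 h=3 -> lands@9:R; in-air after throw: [b2@7:R b5@8:L b1@9:R b3@10:L b4@11:R]
Beat 7 (R): throw ball2 h=6 -> lands@13:R; in-air after throw: [b5@8:L b1@9:R b3@10:L b4@11:R b2@13:R]
Beat 8 (L): throw ball5 h=8 -> lands@16:L; in-air after throw: [b1@9:R b3@10:L b4@11:R b2@13:R b5@16:L]
Beat 9 (R): throw ball1 h=3 -> lands@12:L; in-air after throw: [b3@10:L b4@11:R b1@12:L b2@13:R b5@16:L]
Beat 10 (L): throw ball3 h=7 -> lands@17:R; in-air after throw: [b4@11:R b1@12:L b2@13:R b5@16:L b3@17:R]
Beat 11 (R): throw ball4 h=3 -> lands@14:L; in-air after throw: [b1@12:L b2@13:R b4@14:L b5@16:L b3@17:R]
Beat 12 (L): throw ball1 h=3 -> lands@15:R; in-air after throw: [b2@13:R b4@14:L b1@15:R b5@16:L b3@17:R]
Beat 13 (R): throw ball2 h=6 -> lands@19:R; in-air after throw: [b4@14:L b1@15:R b5@16:L b3@17:R b2@19:R]
Beat 14 (L): throw ball4 h=8 -> lands@22:L; in-air after throw: [b1@15:R b5@16:L b3@17:R b2@19:R b4@22:L]
Beat 15 (R): throw ball1 h=3 -> lands@18:L; in-air after throw: [b5@16:L b3@17:R b1@18:L b2@19:R b4@22:L]
Beat 16 (L): throw ball5 h=7 -> lands@23:R; in-air after throw: [b3@17:R b1@18:L b2@19:R b4@22:L b5@23:R]
Beat 17 (R): throw ball3 h=3 -> lands@20:L; in-air after throw: [b1@18:L b2@19:R b3@20:L b4@22:L b5@23:R]
Ball 3: thrown@2 h=8 -> first land @10; rethrown@10 h=7 -> second land @17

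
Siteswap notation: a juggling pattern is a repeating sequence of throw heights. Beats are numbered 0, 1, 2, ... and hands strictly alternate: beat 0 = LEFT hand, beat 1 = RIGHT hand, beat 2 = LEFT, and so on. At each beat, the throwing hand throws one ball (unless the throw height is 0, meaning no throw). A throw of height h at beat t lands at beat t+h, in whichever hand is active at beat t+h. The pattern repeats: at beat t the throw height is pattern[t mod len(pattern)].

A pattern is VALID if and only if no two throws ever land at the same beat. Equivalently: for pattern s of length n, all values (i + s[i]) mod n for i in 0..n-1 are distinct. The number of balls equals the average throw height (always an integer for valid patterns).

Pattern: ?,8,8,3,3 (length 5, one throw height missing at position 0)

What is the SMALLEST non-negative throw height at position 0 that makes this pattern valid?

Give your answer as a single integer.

i=0: s[i]=? (unknown)
i=1: (1 + 8) mod 5 = 4
i=2: (2 + 8) mod 5 = 0
i=3: (3 + 3) mod 5 = 1
i=4: (4 + 3) mod 5 = 2
Known residues: [0, 1, 2, 4]; need a permutation of 0..4, so missing residue r = 3
Need (0 + s) mod 5 = 3; smallest s = (3 - 0) mod 5 = 3

Answer: 3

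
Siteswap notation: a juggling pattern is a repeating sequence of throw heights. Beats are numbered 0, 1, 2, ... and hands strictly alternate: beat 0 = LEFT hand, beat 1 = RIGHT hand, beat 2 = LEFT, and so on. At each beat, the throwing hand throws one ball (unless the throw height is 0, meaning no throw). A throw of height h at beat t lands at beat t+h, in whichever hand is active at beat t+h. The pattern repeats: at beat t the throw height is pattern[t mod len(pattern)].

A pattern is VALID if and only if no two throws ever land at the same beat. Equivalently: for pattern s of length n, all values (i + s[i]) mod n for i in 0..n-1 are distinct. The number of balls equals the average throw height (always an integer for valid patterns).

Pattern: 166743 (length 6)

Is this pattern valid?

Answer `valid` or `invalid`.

Answer: invalid

Derivation:
i=0: (i + s[i]) mod n = (0 + 1) mod 6 = 1
i=1: (i + s[i]) mod n = (1 + 6) mod 6 = 1
i=2: (i + s[i]) mod n = (2 + 6) mod 6 = 2
i=3: (i + s[i]) mod n = (3 + 7) mod 6 = 4
i=4: (i + s[i]) mod n = (4 + 4) mod 6 = 2
i=5: (i + s[i]) mod n = (5 + 3) mod 6 = 2
Residues: [1, 1, 2, 4, 2, 2], distinct: False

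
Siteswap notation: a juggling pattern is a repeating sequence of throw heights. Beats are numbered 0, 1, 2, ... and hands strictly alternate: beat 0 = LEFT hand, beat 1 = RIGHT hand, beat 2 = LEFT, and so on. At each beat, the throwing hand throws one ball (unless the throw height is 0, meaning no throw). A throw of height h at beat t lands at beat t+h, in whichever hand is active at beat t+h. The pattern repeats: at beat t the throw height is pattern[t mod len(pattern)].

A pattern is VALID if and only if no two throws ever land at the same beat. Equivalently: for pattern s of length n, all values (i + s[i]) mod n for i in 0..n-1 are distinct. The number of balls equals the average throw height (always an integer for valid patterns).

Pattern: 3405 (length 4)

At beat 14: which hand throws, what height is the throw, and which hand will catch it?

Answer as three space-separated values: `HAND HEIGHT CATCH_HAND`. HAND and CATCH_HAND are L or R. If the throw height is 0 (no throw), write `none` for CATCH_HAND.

Answer: L 0 none

Derivation:
Beat 14: 14 mod 2 = 0, so hand = L
Throw height = pattern[14 mod 4] = pattern[2] = 0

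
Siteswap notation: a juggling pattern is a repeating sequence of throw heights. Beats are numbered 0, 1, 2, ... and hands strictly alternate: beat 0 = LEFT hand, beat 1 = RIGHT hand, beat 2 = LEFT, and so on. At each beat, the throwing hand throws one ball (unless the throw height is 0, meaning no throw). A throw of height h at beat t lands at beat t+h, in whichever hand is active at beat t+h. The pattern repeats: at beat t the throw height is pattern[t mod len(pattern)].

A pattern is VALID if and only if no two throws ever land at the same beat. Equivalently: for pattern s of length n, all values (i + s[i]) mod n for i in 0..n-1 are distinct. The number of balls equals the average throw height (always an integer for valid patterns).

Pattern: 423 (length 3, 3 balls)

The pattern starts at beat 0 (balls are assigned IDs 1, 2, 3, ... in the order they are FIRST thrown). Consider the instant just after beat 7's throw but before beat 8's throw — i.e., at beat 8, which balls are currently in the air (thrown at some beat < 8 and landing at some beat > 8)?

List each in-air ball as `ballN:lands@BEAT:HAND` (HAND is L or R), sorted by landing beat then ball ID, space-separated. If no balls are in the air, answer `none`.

Beat 0 (L): throw ball1 h=4 -> lands@4:L; in-air after throw: [b1@4:L]
Beat 1 (R): throw ball2 h=2 -> lands@3:R; in-air after throw: [b2@3:R b1@4:L]
Beat 2 (L): throw ball3 h=3 -> lands@5:R; in-air after throw: [b2@3:R b1@4:L b3@5:R]
Beat 3 (R): throw ball2 h=4 -> lands@7:R; in-air after throw: [b1@4:L b3@5:R b2@7:R]
Beat 4 (L): throw ball1 h=2 -> lands@6:L; in-air after throw: [b3@5:R b1@6:L b2@7:R]
Beat 5 (R): throw ball3 h=3 -> lands@8:L; in-air after throw: [b1@6:L b2@7:R b3@8:L]
Beat 6 (L): throw ball1 h=4 -> lands@10:L; in-air after throw: [b2@7:R b3@8:L b1@10:L]
Beat 7 (R): throw ball2 h=2 -> lands@9:R; in-air after throw: [b3@8:L b2@9:R b1@10:L]
Beat 8 (L): throw ball3 h=3 -> lands@11:R; in-air after throw: [b2@9:R b1@10:L b3@11:R]

Answer: ball2:lands@9:R ball1:lands@10:L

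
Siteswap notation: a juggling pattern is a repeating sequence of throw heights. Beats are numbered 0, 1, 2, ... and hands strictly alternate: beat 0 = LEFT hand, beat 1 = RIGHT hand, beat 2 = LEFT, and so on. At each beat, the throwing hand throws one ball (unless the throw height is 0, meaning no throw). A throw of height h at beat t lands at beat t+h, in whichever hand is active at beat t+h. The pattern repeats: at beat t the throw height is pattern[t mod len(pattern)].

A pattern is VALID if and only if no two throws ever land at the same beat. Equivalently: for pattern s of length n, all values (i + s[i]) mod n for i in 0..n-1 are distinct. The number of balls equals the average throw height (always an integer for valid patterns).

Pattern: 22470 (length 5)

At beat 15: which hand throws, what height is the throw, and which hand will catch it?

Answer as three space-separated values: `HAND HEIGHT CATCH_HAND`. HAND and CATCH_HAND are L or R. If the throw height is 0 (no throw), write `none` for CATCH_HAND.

Answer: R 2 R

Derivation:
Beat 15: 15 mod 2 = 1, so hand = R
Throw height = pattern[15 mod 5] = pattern[0] = 2
Lands at beat 15+2=17, 17 mod 2 = 1, so catch hand = R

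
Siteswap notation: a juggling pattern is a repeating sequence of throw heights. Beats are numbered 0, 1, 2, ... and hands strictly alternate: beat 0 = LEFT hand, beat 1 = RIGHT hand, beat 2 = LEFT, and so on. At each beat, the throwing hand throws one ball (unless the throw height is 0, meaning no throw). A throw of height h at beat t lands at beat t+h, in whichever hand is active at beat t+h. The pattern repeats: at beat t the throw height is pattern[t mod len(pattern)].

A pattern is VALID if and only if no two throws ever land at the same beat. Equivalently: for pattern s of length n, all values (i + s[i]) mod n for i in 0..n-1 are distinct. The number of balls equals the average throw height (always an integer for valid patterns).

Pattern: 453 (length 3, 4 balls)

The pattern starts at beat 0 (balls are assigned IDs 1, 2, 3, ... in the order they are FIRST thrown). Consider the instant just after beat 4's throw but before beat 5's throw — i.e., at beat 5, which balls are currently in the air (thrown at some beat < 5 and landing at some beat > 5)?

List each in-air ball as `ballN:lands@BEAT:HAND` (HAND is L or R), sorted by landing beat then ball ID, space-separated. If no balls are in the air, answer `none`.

Beat 0 (L): throw ball1 h=4 -> lands@4:L; in-air after throw: [b1@4:L]
Beat 1 (R): throw ball2 h=5 -> lands@6:L; in-air after throw: [b1@4:L b2@6:L]
Beat 2 (L): throw ball3 h=3 -> lands@5:R; in-air after throw: [b1@4:L b3@5:R b2@6:L]
Beat 3 (R): throw ball4 h=4 -> lands@7:R; in-air after throw: [b1@4:L b3@5:R b2@6:L b4@7:R]
Beat 4 (L): throw ball1 h=5 -> lands@9:R; in-air after throw: [b3@5:R b2@6:L b4@7:R b1@9:R]
Beat 5 (R): throw ball3 h=3 -> lands@8:L; in-air after throw: [b2@6:L b4@7:R b3@8:L b1@9:R]

Answer: ball2:lands@6:L ball4:lands@7:R ball1:lands@9:R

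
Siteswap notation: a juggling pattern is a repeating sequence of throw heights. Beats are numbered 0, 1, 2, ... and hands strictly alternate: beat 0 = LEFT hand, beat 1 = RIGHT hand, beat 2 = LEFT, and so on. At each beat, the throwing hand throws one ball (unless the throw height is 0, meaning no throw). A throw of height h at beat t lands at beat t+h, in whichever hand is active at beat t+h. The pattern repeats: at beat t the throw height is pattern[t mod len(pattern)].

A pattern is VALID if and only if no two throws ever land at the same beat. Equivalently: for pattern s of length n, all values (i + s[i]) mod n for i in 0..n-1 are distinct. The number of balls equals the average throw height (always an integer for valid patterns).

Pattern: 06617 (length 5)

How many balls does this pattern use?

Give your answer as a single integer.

Answer: 4

Derivation:
Pattern = [0, 6, 6, 1, 7], length n = 5
  position 0: throw height = 0, running sum = 0
  position 1: throw height = 6, running sum = 6
  position 2: throw height = 6, running sum = 12
  position 3: throw height = 1, running sum = 13
  position 4: throw height = 7, running sum = 20
Total sum = 20; balls = sum / n = 20 / 5 = 4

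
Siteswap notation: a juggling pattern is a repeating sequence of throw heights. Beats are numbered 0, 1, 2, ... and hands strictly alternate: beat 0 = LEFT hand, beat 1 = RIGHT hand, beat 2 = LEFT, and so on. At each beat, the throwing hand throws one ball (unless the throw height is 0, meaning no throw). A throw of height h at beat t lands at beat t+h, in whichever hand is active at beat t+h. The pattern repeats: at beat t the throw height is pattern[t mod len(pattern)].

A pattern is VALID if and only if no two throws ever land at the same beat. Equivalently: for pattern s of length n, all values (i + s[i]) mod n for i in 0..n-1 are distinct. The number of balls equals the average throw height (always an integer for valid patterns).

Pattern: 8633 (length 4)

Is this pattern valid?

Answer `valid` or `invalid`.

i=0: (i + s[i]) mod n = (0 + 8) mod 4 = 0
i=1: (i + s[i]) mod n = (1 + 6) mod 4 = 3
i=2: (i + s[i]) mod n = (2 + 3) mod 4 = 1
i=3: (i + s[i]) mod n = (3 + 3) mod 4 = 2
Residues: [0, 3, 1, 2], distinct: True

Answer: valid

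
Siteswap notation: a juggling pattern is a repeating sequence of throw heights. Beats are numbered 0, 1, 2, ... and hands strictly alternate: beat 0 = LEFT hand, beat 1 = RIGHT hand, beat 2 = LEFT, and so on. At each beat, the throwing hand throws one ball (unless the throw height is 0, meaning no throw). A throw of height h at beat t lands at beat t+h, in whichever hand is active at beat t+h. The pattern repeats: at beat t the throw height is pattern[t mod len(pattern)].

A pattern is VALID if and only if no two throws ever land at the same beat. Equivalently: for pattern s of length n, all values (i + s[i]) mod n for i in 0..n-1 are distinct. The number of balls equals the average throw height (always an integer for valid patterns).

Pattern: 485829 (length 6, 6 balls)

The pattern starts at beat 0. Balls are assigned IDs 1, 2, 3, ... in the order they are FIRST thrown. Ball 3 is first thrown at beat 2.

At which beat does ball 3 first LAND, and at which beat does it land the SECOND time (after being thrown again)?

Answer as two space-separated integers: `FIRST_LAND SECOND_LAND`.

Answer: 7 15

Derivation:
Beat 0 (L): throw ball1 h=4 -> lands@4:L; in-air after throw: [b1@4:L]
Beat 1 (R): throw ball2 h=8 -> lands@9:R; in-air after throw: [b1@4:L b2@9:R]
Beat 2 (L): throw ball3 h=5 -> lands@7:R; in-air after throw: [b1@4:L b3@7:R b2@9:R]
Beat 3 (R): throw ball4 h=8 -> lands@11:R; in-air after throw: [b1@4:L b3@7:R b2@9:R b4@11:R]
Beat 4 (L): throw ball1 h=2 -> lands@6:L; in-air after throw: [b1@6:L b3@7:R b2@9:R b4@11:R]
Beat 5 (R): throw ball5 h=9 -> lands@14:L; in-air after throw: [b1@6:L b3@7:R b2@9:R b4@11:R b5@14:L]
Beat 6 (L): throw ball1 h=4 -> lands@10:L; in-air after throw: [b3@7:R b2@9:R b1@10:L b4@11:R b5@14:L]
Beat 7 (R): throw ball3 h=8 -> lands@15:R; in-air after throw: [b2@9:R b1@10:L b4@11:R b5@14:L b3@15:R]
Beat 8 (L): throw ball6 h=5 -> lands@13:R; in-air after throw: [b2@9:R b1@10:L b4@11:R b6@13:R b5@14:L b3@15:R]
Beat 9 (R): throw ball2 h=8 -> lands@17:R; in-air after throw: [b1@10:L b4@11:R b6@13:R b5@14:L b3@15:R b2@17:R]
Beat 10 (L): throw ball1 h=2 -> lands@12:L; in-air after throw: [b4@11:R b1@12:L b6@13:R b5@14:L b3@15:R b2@17:R]
Beat 11 (R): throw ball4 h=9 -> lands@20:L; in-air after throw: [b1@12:L b6@13:R b5@14:L b3@15:R b2@17:R b4@20:L]
Beat 12 (L): throw ball1 h=4 -> lands@16:L; in-air after throw: [b6@13:R b5@14:L b3@15:R b1@16:L b2@17:R b4@20:L]
Beat 13 (R): throw ball6 h=8 -> lands@21:R; in-air after throw: [b5@14:L b3@15:R b1@16:L b2@17:R b4@20:L b6@21:R]
Beat 14 (L): throw ball5 h=5 -> lands@19:R; in-air after throw: [b3@15:R b1@16:L b2@17:R b5@19:R b4@20:L b6@21:R]
Beat 15 (R): throw ball3 h=8 -> lands@23:R; in-air after throw: [b1@16:L b2@17:R b5@19:R b4@20:L b6@21:R b3@23:R]
Ball 3: thrown@2 h=5 -> first land @7; rethrown@7 h=8 -> second land @15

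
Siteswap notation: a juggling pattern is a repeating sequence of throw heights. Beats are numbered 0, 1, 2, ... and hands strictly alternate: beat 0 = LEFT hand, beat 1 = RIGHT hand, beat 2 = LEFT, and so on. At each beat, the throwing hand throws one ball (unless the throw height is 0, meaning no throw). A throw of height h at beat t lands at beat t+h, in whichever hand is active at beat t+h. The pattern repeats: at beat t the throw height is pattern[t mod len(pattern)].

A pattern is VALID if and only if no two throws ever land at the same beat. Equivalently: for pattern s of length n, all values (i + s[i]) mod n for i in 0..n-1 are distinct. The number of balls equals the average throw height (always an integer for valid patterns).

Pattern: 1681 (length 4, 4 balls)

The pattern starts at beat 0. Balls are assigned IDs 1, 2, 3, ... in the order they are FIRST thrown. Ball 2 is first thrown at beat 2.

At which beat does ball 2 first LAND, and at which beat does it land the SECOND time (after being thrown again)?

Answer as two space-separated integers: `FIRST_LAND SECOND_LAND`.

Answer: 10 18

Derivation:
Beat 0 (L): throw ball1 h=1 -> lands@1:R; in-air after throw: [b1@1:R]
Beat 1 (R): throw ball1 h=6 -> lands@7:R; in-air after throw: [b1@7:R]
Beat 2 (L): throw ball2 h=8 -> lands@10:L; in-air after throw: [b1@7:R b2@10:L]
Beat 3 (R): throw ball3 h=1 -> lands@4:L; in-air after throw: [b3@4:L b1@7:R b2@10:L]
Beat 4 (L): throw ball3 h=1 -> lands@5:R; in-air after throw: [b3@5:R b1@7:R b2@10:L]
Beat 5 (R): throw ball3 h=6 -> lands@11:R; in-air after throw: [b1@7:R b2@10:L b3@11:R]
Beat 6 (L): throw ball4 h=8 -> lands@14:L; in-air after throw: [b1@7:R b2@10:L b3@11:R b4@14:L]
Beat 7 (R): throw ball1 h=1 -> lands@8:L; in-air after throw: [b1@8:L b2@10:L b3@11:R b4@14:L]
Beat 8 (L): throw ball1 h=1 -> lands@9:R; in-air after throw: [b1@9:R b2@10:L b3@11:R b4@14:L]
Beat 9 (R): throw ball1 h=6 -> lands@15:R; in-air after throw: [b2@10:L b3@11:R b4@14:L b1@15:R]
Beat 10 (L): throw ball2 h=8 -> lands@18:L; in-air after throw: [b3@11:R b4@14:L b1@15:R b2@18:L]
Beat 11 (R): throw ball3 h=1 -> lands@12:L; in-air after throw: [b3@12:L b4@14:L b1@15:R b2@18:L]
Beat 12 (L): throw ball3 h=1 -> lands@13:R; in-air after throw: [b3@13:R b4@14:L b1@15:R b2@18:L]
Ball 2: thrown@2 h=8 -> first land @10; rethrown@10 h=8 -> second land @18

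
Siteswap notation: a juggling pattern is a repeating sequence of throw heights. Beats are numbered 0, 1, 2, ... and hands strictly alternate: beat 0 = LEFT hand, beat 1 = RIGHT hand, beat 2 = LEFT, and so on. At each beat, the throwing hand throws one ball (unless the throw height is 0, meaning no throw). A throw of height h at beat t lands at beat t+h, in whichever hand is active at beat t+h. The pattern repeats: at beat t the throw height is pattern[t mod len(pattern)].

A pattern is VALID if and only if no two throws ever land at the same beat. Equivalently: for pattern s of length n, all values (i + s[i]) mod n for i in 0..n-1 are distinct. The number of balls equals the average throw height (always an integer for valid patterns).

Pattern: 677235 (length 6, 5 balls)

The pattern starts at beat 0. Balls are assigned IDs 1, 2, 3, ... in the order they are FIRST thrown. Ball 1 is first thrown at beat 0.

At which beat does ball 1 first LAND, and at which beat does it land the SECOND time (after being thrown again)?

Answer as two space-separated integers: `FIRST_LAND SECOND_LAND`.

Answer: 6 12

Derivation:
Beat 0 (L): throw ball1 h=6 -> lands@6:L; in-air after throw: [b1@6:L]
Beat 1 (R): throw ball2 h=7 -> lands@8:L; in-air after throw: [b1@6:L b2@8:L]
Beat 2 (L): throw ball3 h=7 -> lands@9:R; in-air after throw: [b1@6:L b2@8:L b3@9:R]
Beat 3 (R): throw ball4 h=2 -> lands@5:R; in-air after throw: [b4@5:R b1@6:L b2@8:L b3@9:R]
Beat 4 (L): throw ball5 h=3 -> lands@7:R; in-air after throw: [b4@5:R b1@6:L b5@7:R b2@8:L b3@9:R]
Beat 5 (R): throw ball4 h=5 -> lands@10:L; in-air after throw: [b1@6:L b5@7:R b2@8:L b3@9:R b4@10:L]
Beat 6 (L): throw ball1 h=6 -> lands@12:L; in-air after throw: [b5@7:R b2@8:L b3@9:R b4@10:L b1@12:L]
Beat 7 (R): throw ball5 h=7 -> lands@14:L; in-air after throw: [b2@8:L b3@9:R b4@10:L b1@12:L b5@14:L]
Beat 8 (L): throw ball2 h=7 -> lands@15:R; in-air after throw: [b3@9:R b4@10:L b1@12:L b5@14:L b2@15:R]
Beat 9 (R): throw ball3 h=2 -> lands@11:R; in-air after throw: [b4@10:L b3@11:R b1@12:L b5@14:L b2@15:R]
Beat 10 (L): throw ball4 h=3 -> lands@13:R; in-air after throw: [b3@11:R b1@12:L b4@13:R b5@14:L b2@15:R]
Beat 11 (R): throw ball3 h=5 -> lands@16:L; in-air after throw: [b1@12:L b4@13:R b5@14:L b2@15:R b3@16:L]
Beat 12 (L): throw ball1 h=6 -> lands@18:L; in-air after throw: [b4@13:R b5@14:L b2@15:R b3@16:L b1@18:L]
Ball 1: thrown@0 h=6 -> first land @6; rethrown@6 h=6 -> second land @12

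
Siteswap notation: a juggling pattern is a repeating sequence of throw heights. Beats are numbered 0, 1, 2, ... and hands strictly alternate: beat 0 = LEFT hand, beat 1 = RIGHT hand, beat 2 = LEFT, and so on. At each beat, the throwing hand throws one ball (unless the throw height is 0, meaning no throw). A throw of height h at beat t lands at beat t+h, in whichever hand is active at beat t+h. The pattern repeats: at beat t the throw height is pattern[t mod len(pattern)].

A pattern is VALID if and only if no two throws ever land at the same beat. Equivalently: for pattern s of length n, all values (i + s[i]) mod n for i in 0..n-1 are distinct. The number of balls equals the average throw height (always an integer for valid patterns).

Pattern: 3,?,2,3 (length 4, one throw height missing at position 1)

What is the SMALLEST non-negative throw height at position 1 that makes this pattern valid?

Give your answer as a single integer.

i=0: (0 + 3) mod 4 = 3
i=1: s[i]=? (unknown)
i=2: (2 + 2) mod 4 = 0
i=3: (3 + 3) mod 4 = 2
Known residues: [0, 2, 3]; need a permutation of 0..3, so missing residue r = 1
Need (1 + s) mod 4 = 1; smallest s = (1 - 1) mod 4 = 0

Answer: 0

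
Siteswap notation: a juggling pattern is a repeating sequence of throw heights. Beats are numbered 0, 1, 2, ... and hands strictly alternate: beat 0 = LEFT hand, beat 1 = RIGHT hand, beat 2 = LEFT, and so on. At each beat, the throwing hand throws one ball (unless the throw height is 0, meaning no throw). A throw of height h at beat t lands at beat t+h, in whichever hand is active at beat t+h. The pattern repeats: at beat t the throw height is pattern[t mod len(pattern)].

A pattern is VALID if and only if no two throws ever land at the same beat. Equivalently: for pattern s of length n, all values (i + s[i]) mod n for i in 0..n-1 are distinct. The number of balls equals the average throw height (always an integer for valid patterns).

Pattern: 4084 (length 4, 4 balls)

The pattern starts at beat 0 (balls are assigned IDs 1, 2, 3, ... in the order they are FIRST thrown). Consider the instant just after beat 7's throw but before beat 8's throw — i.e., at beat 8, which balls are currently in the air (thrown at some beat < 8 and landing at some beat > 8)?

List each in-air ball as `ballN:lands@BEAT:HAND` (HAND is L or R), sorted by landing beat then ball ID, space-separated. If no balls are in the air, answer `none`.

Answer: ball2:lands@10:L ball3:lands@11:R ball4:lands@14:L

Derivation:
Beat 0 (L): throw ball1 h=4 -> lands@4:L; in-air after throw: [b1@4:L]
Beat 2 (L): throw ball2 h=8 -> lands@10:L; in-air after throw: [b1@4:L b2@10:L]
Beat 3 (R): throw ball3 h=4 -> lands@7:R; in-air after throw: [b1@4:L b3@7:R b2@10:L]
Beat 4 (L): throw ball1 h=4 -> lands@8:L; in-air after throw: [b3@7:R b1@8:L b2@10:L]
Beat 6 (L): throw ball4 h=8 -> lands@14:L; in-air after throw: [b3@7:R b1@8:L b2@10:L b4@14:L]
Beat 7 (R): throw ball3 h=4 -> lands@11:R; in-air after throw: [b1@8:L b2@10:L b3@11:R b4@14:L]
Beat 8 (L): throw ball1 h=4 -> lands@12:L; in-air after throw: [b2@10:L b3@11:R b1@12:L b4@14:L]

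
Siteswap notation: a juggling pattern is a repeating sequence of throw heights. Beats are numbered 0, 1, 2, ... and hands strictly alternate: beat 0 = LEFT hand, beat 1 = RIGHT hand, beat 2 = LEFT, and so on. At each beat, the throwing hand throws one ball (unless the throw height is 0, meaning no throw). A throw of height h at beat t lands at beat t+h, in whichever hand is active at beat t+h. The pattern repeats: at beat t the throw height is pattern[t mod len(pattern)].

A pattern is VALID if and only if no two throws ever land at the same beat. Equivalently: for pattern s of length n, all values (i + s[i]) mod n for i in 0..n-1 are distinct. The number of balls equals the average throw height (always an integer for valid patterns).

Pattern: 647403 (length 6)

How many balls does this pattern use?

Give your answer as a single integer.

Answer: 4

Derivation:
Pattern = [6, 4, 7, 4, 0, 3], length n = 6
  position 0: throw height = 6, running sum = 6
  position 1: throw height = 4, running sum = 10
  position 2: throw height = 7, running sum = 17
  position 3: throw height = 4, running sum = 21
  position 4: throw height = 0, running sum = 21
  position 5: throw height = 3, running sum = 24
Total sum = 24; balls = sum / n = 24 / 6 = 4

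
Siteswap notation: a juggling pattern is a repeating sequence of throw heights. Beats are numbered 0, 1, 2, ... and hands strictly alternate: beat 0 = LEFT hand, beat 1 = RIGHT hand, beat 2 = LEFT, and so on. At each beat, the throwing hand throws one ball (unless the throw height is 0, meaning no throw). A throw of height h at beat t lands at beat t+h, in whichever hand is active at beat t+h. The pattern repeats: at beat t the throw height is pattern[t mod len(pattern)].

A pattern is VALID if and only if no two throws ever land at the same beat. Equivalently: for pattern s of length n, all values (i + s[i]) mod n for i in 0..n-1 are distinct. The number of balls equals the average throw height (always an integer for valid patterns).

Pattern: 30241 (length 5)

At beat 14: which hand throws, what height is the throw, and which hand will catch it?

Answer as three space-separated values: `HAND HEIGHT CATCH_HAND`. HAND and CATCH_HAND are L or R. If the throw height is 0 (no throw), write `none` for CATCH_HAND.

Answer: L 1 R

Derivation:
Beat 14: 14 mod 2 = 0, so hand = L
Throw height = pattern[14 mod 5] = pattern[4] = 1
Lands at beat 14+1=15, 15 mod 2 = 1, so catch hand = R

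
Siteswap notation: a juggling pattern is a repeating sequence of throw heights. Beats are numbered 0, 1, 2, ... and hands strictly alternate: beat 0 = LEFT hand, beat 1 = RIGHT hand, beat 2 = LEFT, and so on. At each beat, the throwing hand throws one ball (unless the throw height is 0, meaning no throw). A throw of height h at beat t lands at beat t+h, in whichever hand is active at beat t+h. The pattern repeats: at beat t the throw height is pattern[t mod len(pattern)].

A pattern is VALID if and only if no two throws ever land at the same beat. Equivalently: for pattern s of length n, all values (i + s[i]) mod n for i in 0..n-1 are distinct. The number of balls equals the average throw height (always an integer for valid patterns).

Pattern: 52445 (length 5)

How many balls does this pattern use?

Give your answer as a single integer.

Pattern = [5, 2, 4, 4, 5], length n = 5
  position 0: throw height = 5, running sum = 5
  position 1: throw height = 2, running sum = 7
  position 2: throw height = 4, running sum = 11
  position 3: throw height = 4, running sum = 15
  position 4: throw height = 5, running sum = 20
Total sum = 20; balls = sum / n = 20 / 5 = 4

Answer: 4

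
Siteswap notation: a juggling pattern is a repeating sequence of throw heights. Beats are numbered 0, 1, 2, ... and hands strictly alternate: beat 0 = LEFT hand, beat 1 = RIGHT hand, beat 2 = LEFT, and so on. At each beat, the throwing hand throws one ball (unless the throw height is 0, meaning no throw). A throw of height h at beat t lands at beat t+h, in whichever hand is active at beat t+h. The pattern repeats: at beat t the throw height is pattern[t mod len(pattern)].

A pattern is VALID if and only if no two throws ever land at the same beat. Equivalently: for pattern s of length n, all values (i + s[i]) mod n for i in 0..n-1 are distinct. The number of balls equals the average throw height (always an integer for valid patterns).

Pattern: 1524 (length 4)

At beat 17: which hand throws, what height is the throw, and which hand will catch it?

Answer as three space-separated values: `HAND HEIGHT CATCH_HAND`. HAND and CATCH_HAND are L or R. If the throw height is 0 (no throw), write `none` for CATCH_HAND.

Answer: R 5 L

Derivation:
Beat 17: 17 mod 2 = 1, so hand = R
Throw height = pattern[17 mod 4] = pattern[1] = 5
Lands at beat 17+5=22, 22 mod 2 = 0, so catch hand = L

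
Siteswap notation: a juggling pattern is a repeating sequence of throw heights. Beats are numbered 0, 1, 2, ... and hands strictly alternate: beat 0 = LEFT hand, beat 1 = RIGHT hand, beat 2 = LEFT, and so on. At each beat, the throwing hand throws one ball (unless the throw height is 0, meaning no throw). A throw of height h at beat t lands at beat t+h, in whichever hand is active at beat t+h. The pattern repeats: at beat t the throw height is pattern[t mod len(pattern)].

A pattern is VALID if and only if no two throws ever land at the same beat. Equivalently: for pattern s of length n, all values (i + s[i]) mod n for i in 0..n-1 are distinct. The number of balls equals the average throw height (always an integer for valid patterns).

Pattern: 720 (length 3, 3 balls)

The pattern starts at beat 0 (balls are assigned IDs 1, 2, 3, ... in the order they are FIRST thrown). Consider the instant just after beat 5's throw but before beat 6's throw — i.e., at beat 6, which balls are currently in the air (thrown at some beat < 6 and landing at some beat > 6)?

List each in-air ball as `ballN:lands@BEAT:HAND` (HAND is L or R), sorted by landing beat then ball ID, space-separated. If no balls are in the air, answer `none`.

Answer: ball1:lands@7:R ball2:lands@10:L

Derivation:
Beat 0 (L): throw ball1 h=7 -> lands@7:R; in-air after throw: [b1@7:R]
Beat 1 (R): throw ball2 h=2 -> lands@3:R; in-air after throw: [b2@3:R b1@7:R]
Beat 3 (R): throw ball2 h=7 -> lands@10:L; in-air after throw: [b1@7:R b2@10:L]
Beat 4 (L): throw ball3 h=2 -> lands@6:L; in-air after throw: [b3@6:L b1@7:R b2@10:L]
Beat 6 (L): throw ball3 h=7 -> lands@13:R; in-air after throw: [b1@7:R b2@10:L b3@13:R]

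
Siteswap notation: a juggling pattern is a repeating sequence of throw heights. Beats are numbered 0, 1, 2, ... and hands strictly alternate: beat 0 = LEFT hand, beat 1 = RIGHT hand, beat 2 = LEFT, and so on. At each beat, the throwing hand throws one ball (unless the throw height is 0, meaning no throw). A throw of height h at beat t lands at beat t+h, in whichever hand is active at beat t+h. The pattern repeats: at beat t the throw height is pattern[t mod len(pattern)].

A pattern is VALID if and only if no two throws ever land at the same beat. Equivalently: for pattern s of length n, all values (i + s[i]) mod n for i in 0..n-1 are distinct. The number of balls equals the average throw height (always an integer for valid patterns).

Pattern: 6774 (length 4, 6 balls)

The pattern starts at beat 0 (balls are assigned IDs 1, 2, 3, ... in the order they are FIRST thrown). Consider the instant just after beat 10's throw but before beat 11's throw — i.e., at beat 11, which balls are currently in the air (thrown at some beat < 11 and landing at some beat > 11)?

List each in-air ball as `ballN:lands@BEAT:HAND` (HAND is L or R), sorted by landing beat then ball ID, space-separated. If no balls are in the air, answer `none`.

Beat 0 (L): throw ball1 h=6 -> lands@6:L; in-air after throw: [b1@6:L]
Beat 1 (R): throw ball2 h=7 -> lands@8:L; in-air after throw: [b1@6:L b2@8:L]
Beat 2 (L): throw ball3 h=7 -> lands@9:R; in-air after throw: [b1@6:L b2@8:L b3@9:R]
Beat 3 (R): throw ball4 h=4 -> lands@7:R; in-air after throw: [b1@6:L b4@7:R b2@8:L b3@9:R]
Beat 4 (L): throw ball5 h=6 -> lands@10:L; in-air after throw: [b1@6:L b4@7:R b2@8:L b3@9:R b5@10:L]
Beat 5 (R): throw ball6 h=7 -> lands@12:L; in-air after throw: [b1@6:L b4@7:R b2@8:L b3@9:R b5@10:L b6@12:L]
Beat 6 (L): throw ball1 h=7 -> lands@13:R; in-air after throw: [b4@7:R b2@8:L b3@9:R b5@10:L b6@12:L b1@13:R]
Beat 7 (R): throw ball4 h=4 -> lands@11:R; in-air after throw: [b2@8:L b3@9:R b5@10:L b4@11:R b6@12:L b1@13:R]
Beat 8 (L): throw ball2 h=6 -> lands@14:L; in-air after throw: [b3@9:R b5@10:L b4@11:R b6@12:L b1@13:R b2@14:L]
Beat 9 (R): throw ball3 h=7 -> lands@16:L; in-air after throw: [b5@10:L b4@11:R b6@12:L b1@13:R b2@14:L b3@16:L]
Beat 10 (L): throw ball5 h=7 -> lands@17:R; in-air after throw: [b4@11:R b6@12:L b1@13:R b2@14:L b3@16:L b5@17:R]
Beat 11 (R): throw ball4 h=4 -> lands@15:R; in-air after throw: [b6@12:L b1@13:R b2@14:L b4@15:R b3@16:L b5@17:R]

Answer: ball6:lands@12:L ball1:lands@13:R ball2:lands@14:L ball3:lands@16:L ball5:lands@17:R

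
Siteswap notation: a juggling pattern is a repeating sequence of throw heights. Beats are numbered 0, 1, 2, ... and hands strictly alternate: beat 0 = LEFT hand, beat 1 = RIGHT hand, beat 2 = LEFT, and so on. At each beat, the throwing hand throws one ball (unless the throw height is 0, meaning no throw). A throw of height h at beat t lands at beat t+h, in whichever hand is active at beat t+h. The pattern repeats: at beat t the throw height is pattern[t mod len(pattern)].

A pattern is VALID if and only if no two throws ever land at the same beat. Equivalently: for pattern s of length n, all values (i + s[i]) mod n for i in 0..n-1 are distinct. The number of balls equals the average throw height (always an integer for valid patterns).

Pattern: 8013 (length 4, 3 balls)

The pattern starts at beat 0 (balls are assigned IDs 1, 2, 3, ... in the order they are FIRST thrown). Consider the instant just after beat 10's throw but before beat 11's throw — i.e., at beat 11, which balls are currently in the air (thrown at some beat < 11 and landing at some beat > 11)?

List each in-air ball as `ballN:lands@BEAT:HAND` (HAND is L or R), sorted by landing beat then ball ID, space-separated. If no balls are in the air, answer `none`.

Answer: ball3:lands@12:L ball1:lands@16:L

Derivation:
Beat 0 (L): throw ball1 h=8 -> lands@8:L; in-air after throw: [b1@8:L]
Beat 2 (L): throw ball2 h=1 -> lands@3:R; in-air after throw: [b2@3:R b1@8:L]
Beat 3 (R): throw ball2 h=3 -> lands@6:L; in-air after throw: [b2@6:L b1@8:L]
Beat 4 (L): throw ball3 h=8 -> lands@12:L; in-air after throw: [b2@6:L b1@8:L b3@12:L]
Beat 6 (L): throw ball2 h=1 -> lands@7:R; in-air after throw: [b2@7:R b1@8:L b3@12:L]
Beat 7 (R): throw ball2 h=3 -> lands@10:L; in-air after throw: [b1@8:L b2@10:L b3@12:L]
Beat 8 (L): throw ball1 h=8 -> lands@16:L; in-air after throw: [b2@10:L b3@12:L b1@16:L]
Beat 10 (L): throw ball2 h=1 -> lands@11:R; in-air after throw: [b2@11:R b3@12:L b1@16:L]
Beat 11 (R): throw ball2 h=3 -> lands@14:L; in-air after throw: [b3@12:L b2@14:L b1@16:L]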